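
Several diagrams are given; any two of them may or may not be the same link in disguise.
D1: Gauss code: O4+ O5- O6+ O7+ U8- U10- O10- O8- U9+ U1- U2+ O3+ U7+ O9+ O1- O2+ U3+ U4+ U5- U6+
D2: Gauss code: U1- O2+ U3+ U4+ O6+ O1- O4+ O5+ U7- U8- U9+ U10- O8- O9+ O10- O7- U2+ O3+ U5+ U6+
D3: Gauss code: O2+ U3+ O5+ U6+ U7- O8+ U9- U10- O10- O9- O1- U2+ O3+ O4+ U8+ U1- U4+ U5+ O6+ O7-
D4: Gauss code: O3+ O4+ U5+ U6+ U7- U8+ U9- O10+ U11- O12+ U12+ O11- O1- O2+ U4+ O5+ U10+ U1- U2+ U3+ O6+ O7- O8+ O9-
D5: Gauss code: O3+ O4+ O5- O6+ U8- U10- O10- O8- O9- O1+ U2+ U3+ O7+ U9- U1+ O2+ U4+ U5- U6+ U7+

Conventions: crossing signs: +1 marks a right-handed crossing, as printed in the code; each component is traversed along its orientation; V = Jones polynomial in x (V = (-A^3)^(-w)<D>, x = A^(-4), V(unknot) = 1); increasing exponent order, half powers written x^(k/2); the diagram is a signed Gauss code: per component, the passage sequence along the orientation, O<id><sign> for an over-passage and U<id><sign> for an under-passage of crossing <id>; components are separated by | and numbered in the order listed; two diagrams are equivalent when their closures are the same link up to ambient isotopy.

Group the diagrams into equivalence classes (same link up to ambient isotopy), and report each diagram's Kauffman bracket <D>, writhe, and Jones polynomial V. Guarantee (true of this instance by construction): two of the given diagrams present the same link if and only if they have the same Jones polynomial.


classes: {D1, D2, D3, D4, D5}
V(D1) = x + x^3 - x^4  [10 crossings, <D> = -A^-10 + A^-6 + A^2, w = +2]
V(D2) = x + x^3 - x^4  [10 crossings, <D> = -A^-10 + A^-6 + A^2, w = +2]
V(D3) = x + x^3 - x^4  [10 crossings, <D> = -A^-10 + A^-6 + A^2, w = +2]
V(D4) = x + x^3 - x^4  (w +4, c 12, <D> = -A^-4 + 1 + A^8)
V(D5) = x + x^3 - x^4  [10 crossings, <D> = -A^-10 + A^-6 + A^2, w = +2]
insight: one V(x) for all 5 diagrams — one class (guaranteed)


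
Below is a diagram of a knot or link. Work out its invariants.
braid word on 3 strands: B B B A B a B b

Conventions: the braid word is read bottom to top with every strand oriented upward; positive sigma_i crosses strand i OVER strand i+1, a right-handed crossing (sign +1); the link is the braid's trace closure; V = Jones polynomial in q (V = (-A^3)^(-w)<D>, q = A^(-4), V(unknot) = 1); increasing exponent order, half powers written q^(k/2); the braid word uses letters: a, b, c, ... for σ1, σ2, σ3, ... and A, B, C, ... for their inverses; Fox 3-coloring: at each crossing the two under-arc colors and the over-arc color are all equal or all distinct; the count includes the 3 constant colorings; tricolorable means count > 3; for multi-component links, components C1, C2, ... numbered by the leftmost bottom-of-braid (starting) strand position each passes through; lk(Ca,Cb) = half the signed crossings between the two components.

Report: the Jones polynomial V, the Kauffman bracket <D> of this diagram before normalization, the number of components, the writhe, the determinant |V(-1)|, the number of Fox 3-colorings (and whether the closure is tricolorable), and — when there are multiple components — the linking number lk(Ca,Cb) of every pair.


Jones polynomial: V(q) = -q^-4 + q^-3 + q^-1
<D> = A^-8 + 1 - A^4; writhe -4
components 1, writhe -4 (8 crossings)
3-colorings: 9 of 3^8, det 3 — tricolorable
note: V spans 3 powers of q: at least 3 crossings in any diagram


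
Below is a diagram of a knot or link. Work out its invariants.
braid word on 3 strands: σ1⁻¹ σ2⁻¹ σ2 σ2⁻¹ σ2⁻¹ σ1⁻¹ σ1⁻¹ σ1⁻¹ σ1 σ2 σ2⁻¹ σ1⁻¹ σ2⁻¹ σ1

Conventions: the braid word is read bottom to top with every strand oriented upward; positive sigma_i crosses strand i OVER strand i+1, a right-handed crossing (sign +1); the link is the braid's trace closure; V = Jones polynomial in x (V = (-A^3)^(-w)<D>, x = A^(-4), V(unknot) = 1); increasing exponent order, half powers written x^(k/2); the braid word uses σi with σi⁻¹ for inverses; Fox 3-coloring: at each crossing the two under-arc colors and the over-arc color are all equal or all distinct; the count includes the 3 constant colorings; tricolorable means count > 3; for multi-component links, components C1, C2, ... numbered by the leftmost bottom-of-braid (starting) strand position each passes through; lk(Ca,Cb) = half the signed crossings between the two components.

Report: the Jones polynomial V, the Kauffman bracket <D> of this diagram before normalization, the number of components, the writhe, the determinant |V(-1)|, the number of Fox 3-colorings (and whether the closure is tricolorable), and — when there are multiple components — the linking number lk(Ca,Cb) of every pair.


V(x) = x^-8 - 2x^-7 + x^-6 - 2x^-5 + 2x^-4 + x^-2
bracket: A^-10 + 2A^-2 - 2A^2 + A^6 - 2A^10 + A^14, w = -6
1 component, writhe -6, over 14 crossings
det 9, colorings 27 of 3^14 — tricolorable
observation: V spans 6 powers of x: at least 6 crossings in any diagram


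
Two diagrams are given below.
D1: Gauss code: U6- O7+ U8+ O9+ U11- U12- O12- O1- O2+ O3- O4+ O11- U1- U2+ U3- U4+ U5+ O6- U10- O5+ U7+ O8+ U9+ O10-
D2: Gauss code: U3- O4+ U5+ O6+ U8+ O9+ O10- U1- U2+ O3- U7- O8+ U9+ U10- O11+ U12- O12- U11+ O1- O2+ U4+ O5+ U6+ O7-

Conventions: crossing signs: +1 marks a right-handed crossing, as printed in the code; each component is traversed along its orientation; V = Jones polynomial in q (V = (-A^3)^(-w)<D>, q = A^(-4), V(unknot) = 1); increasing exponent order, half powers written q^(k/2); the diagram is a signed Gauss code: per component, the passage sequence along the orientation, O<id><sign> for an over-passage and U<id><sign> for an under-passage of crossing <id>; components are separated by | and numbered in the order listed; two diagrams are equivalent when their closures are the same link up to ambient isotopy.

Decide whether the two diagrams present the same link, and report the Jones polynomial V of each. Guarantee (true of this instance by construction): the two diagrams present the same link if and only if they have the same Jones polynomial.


equivalent: yes
V(D1) = q^-1 - 1 + 2q - 2q^2 + 2q^3 - 2q^4 + q^5  (w 0, c 12, <D> = A^-20 - 2A^-16 + 2A^-12 - 2A^-8 + 2A^-4 - 1 + A^4)
V(D2) = q^-1 - 1 + 2q - 2q^2 + 2q^3 - 2q^4 + q^5  [12 crossings, <D> = A^-14 - 2A^-10 + 2A^-6 - 2A^-2 + 2A^2 - A^6 + A^10, w = +2]
key observation: from 12 to 12 crossings by R-moves: one link, two diagrams


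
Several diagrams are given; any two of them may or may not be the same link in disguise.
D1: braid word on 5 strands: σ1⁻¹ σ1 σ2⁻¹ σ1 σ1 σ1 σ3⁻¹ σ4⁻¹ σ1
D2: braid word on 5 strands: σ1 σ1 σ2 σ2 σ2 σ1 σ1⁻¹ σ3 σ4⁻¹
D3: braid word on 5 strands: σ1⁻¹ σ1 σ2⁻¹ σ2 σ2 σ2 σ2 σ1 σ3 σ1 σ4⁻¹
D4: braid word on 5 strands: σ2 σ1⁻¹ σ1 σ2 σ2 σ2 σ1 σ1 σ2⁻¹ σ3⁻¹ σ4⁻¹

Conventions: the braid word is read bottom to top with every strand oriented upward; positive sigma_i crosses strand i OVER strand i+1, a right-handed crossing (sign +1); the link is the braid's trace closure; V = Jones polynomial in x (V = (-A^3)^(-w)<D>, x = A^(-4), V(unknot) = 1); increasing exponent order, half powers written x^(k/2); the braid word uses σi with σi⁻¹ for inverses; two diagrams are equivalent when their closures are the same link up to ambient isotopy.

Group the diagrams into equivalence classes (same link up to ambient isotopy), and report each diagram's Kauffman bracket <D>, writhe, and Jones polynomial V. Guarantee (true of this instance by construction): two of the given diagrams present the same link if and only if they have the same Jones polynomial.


equivalence classes: {D1} | {D2, D3, D4}
D1 (bracket A^-19 - A^-15 + A^-11 + A^-3; 9 crossings at w = +1): V = -x^(3/2) - x^(7/2) + x^(9/2) - x^(11/2)
D2 (bracket -A^-11 + A^-7 - A^-3 + 2A + A^9; 9 crossings at w = +5): V = -x^(3/2) - 2x^(7/2) + x^(9/2) - x^(11/2) + x^(13/2)
V(D3) = -x^(3/2) - 2x^(7/2) + x^(9/2) - x^(11/2) + x^(13/2)  [11 crossings, <D> = -A^-11 + A^-7 - A^-3 + 2A + A^9, w = +5]
V(D4) = -x^(3/2) - 2x^(7/2) + x^(9/2) - x^(11/2) + x^(13/2)  (w +3, c 11, <D> = -A^-17 + A^-13 - A^-9 + 2A^-5 + A^3)
key observation: V(x) takes 2 values over 4 diagrams, fixing the grouping


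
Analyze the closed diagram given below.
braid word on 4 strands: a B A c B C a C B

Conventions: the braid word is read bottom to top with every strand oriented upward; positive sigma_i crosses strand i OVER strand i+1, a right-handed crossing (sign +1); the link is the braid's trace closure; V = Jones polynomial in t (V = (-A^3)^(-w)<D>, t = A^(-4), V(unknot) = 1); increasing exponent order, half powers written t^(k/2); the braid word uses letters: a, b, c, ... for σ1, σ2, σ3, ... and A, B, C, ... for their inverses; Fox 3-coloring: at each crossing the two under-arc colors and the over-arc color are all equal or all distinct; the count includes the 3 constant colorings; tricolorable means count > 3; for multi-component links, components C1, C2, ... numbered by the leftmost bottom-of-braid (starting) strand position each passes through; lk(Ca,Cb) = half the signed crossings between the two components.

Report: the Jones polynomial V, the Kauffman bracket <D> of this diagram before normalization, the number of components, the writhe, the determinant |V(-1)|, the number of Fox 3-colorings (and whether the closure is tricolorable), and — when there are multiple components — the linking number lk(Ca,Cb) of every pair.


Jones polynomial: V(t) = t^-5 + 2t^-3 + t^-1
<D> = -A^-5 - 2A^3 - A^11; writhe -3
components 3, writhe -3 (9 crossings)
linking number lk(C1,C2) = -1
lk(C1,C3): 0
lk(C2,C3) = -1
3-colorings: 3 of 3^9, det 4 — not tricolorable
note: summing lk over 3 pairs gives -2


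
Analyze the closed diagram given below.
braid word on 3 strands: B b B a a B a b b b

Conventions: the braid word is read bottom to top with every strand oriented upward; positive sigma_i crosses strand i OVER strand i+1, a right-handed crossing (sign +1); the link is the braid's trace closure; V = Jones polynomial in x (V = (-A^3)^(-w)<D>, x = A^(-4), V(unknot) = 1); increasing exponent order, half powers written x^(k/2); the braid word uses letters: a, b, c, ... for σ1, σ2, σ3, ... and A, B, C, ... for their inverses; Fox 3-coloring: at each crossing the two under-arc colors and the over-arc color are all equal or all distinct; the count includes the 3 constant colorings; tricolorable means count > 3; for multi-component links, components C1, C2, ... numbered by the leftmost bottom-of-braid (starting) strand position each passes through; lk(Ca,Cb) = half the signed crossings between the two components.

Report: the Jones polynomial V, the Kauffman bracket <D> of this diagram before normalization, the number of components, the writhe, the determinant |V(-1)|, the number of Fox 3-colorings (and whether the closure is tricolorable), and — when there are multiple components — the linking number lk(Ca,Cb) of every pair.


Jones polynomial: V(x) = x - x^2 + 2x^3 - x^4 + x^5 - x^6
<D> = -A^-12 + A^-8 - A^-4 + 2 - A^4 + A^8; writhe +4
components 1, writhe +4 (10 crossings)
3-colorings: 3 of 3^10, det 7 — not tricolorable
note: the span of V is 5, forcing >= 5 crossings in any diagram


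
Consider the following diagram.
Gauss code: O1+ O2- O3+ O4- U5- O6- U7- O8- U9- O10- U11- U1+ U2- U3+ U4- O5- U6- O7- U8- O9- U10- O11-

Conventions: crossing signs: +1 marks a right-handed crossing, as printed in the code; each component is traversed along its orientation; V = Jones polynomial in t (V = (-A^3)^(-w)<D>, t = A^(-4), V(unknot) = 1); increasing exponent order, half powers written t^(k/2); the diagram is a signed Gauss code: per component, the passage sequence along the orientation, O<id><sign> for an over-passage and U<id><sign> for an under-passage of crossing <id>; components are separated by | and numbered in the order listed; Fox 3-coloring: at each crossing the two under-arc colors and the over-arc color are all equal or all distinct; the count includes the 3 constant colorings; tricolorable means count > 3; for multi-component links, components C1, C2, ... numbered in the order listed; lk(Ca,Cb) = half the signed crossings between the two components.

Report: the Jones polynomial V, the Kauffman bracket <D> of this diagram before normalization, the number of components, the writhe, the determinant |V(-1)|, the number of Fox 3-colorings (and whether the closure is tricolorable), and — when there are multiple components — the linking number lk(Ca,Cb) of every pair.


V = -t^-10 + t^-9 - t^-8 + t^-7 - t^-6 + t^-5 + t^-3
<D> = -A^-9 - A^-1 + A^3 - A^7 + A^11 - A^15 + A^19 (w = -7)
1 component over 11 crossings, w = -7
3 Fox colorings among 3^11, |V(-1)| = 7: not tricolorable
why: |V(-1)| = 7: so not tricolorable, since 3 does not divide 7


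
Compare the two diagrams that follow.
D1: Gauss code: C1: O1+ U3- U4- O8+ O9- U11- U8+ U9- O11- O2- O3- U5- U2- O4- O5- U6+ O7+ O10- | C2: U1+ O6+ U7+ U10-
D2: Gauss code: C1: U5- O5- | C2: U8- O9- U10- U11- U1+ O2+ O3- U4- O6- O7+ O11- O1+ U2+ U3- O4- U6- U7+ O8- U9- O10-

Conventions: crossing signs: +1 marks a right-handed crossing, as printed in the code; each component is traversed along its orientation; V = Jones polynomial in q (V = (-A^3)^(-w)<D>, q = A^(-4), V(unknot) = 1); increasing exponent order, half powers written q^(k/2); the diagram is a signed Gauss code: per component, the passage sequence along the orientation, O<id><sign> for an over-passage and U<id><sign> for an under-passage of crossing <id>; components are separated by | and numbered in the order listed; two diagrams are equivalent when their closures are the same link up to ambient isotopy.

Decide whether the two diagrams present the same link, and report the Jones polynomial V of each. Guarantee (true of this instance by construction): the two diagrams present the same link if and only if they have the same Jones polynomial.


same link: no
V(D1) = q^(-7/2) - q^(-5/2) + q^(-3/2) - 2q^(-1/2) - q^(3/2)  [11 crossings, <D> = A^-15 + 2A^-7 - A^-3 + A - A^5, w = -3]
V(D2) = q^(-9/2) - q^(-5/2) - q^(-3/2) - q^(-1/2)  [11 crossings, <D> = A^-13 + A^-9 + A^-5 - A^3, w = -5]
insight: 2 values of V(q) split the 2 diagrams


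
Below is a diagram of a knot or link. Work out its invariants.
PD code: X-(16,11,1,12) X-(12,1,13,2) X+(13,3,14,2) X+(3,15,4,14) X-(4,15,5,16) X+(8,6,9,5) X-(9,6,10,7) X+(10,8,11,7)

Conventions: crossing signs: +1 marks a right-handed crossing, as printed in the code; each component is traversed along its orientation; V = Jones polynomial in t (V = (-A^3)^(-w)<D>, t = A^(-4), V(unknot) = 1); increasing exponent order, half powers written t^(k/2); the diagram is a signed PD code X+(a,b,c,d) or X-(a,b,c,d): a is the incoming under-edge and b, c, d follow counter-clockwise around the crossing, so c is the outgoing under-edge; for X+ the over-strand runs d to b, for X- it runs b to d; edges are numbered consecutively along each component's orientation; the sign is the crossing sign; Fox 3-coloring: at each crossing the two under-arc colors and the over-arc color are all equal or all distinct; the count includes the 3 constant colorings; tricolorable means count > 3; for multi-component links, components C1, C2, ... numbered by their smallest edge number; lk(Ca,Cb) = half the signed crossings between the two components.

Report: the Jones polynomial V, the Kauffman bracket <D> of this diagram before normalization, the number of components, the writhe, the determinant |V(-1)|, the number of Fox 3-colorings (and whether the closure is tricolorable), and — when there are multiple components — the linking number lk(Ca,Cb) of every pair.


V(t) = 1
bracket: 1, w = 0
1 component, writhe 0, over 8 crossings
det 1, colorings 3 of 3^8 — not tricolorable
observation: det 1 = |V(-1)|; not divisible by 3, so not tricolorable


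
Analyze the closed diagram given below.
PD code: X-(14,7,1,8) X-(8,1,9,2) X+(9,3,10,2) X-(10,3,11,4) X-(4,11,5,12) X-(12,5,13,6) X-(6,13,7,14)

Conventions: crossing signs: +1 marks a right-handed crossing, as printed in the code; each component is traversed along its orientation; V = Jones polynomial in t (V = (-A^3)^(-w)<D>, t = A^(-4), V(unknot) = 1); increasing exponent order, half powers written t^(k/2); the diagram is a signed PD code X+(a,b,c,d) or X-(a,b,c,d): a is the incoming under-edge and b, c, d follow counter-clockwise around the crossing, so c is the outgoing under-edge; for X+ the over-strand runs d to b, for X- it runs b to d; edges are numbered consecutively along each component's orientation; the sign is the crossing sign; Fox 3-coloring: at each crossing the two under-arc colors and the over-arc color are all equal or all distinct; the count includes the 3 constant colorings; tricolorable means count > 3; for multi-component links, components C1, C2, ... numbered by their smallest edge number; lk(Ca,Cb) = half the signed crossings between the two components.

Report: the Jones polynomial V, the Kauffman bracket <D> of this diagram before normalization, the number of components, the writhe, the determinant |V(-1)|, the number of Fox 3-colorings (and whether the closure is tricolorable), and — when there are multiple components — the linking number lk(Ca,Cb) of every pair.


V = -t^-7 + t^-6 - t^-5 + t^-4 + t^-2
<D> = -A^-7 - A + A^5 - A^9 + A^13 (w = -5)
1 component over 7 crossings, w = -5
3 Fox colorings among 3^7, |V(-1)| = 5: not tricolorable
why: V spans 5 powers of t: at least 5 crossings in any diagram


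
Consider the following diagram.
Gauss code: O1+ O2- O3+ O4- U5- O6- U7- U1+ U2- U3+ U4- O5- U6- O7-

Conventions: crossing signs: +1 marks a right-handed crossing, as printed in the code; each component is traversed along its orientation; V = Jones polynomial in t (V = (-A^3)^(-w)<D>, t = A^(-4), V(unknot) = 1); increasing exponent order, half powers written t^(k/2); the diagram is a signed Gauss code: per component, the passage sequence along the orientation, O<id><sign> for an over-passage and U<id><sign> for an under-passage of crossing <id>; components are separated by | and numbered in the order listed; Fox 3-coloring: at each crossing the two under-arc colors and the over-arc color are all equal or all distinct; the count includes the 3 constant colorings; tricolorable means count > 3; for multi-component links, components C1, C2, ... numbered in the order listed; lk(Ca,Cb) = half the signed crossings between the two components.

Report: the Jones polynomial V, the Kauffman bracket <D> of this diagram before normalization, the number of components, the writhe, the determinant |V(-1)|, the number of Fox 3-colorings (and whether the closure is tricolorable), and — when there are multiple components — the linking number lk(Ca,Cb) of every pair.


V(t) = -t^-4 + t^-3 + t^-1
bracket: -A^-5 - A^3 + A^7, w = -3
1 component, writhe -3, over 7 crossings
det 3, colorings 9 of 3^7 — tricolorable
observation: |V(-1)| = 3: so tricolorable, since 3 divides 3


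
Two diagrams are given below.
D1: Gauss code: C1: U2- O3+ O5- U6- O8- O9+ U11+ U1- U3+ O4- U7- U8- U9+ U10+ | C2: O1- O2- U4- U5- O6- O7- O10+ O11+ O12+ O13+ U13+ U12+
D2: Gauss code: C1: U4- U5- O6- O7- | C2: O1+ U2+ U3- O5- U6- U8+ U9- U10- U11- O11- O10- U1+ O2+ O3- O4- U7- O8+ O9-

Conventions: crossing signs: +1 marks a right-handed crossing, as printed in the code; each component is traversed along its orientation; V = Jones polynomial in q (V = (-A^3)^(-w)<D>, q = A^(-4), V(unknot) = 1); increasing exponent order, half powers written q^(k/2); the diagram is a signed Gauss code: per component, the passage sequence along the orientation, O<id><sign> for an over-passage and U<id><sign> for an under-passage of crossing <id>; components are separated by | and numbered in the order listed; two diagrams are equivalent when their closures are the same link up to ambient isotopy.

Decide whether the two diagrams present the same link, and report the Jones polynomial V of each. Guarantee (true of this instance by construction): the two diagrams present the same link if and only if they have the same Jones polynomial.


equivalent: yes
D1 (bracket A^-1 - A^3 + A^7 + A^15; 13 crossings at w = -1): V = -q^(-9/2) - q^(-5/2) + q^(-3/2) - q^(-1/2)
V(D2) = -q^(-9/2) - q^(-5/2) + q^(-3/2) - q^(-1/2)  (w -5, c 11, <D> = A^-13 - A^-9 + A^-5 + A^3)
key observation: one V(q) for all 2 diagrams — one class (guaranteed)


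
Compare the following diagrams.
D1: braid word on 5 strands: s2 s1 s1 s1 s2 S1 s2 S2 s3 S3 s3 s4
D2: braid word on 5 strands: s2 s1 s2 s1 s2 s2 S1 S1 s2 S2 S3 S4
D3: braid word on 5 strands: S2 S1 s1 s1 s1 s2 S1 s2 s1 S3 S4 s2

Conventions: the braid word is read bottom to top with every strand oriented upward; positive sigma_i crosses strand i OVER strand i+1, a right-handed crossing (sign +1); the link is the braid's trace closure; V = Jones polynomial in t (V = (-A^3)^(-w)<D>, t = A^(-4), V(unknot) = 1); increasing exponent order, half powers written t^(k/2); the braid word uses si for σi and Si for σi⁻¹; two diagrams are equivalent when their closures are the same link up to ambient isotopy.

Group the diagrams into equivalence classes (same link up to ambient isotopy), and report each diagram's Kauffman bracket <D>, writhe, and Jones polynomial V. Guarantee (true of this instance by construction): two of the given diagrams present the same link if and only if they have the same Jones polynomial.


classes: {D1, D2, D3}
V(D1) = t - t^2 + 2t^3 - t^4 + t^5 - t^6  [12 crossings, <D> = -A^-6 + A^-2 - A^2 + 2A^6 - A^10 + A^14, w = +6]
V(D2) = t - t^2 + 2t^3 - t^4 + t^5 - t^6  [12 crossings, <D> = -A^-18 + A^-14 - A^-10 + 2A^-6 - A^-2 + A^2, w = +2]
D3 (bracket -A^-18 + A^-14 - A^-10 + 2A^-6 - A^-2 + A^2; 12 crossings at w = +2): V = t - t^2 + 2t^3 - t^4 + t^5 - t^6
note: one V(t) for all 3 diagrams — one class (guaranteed)


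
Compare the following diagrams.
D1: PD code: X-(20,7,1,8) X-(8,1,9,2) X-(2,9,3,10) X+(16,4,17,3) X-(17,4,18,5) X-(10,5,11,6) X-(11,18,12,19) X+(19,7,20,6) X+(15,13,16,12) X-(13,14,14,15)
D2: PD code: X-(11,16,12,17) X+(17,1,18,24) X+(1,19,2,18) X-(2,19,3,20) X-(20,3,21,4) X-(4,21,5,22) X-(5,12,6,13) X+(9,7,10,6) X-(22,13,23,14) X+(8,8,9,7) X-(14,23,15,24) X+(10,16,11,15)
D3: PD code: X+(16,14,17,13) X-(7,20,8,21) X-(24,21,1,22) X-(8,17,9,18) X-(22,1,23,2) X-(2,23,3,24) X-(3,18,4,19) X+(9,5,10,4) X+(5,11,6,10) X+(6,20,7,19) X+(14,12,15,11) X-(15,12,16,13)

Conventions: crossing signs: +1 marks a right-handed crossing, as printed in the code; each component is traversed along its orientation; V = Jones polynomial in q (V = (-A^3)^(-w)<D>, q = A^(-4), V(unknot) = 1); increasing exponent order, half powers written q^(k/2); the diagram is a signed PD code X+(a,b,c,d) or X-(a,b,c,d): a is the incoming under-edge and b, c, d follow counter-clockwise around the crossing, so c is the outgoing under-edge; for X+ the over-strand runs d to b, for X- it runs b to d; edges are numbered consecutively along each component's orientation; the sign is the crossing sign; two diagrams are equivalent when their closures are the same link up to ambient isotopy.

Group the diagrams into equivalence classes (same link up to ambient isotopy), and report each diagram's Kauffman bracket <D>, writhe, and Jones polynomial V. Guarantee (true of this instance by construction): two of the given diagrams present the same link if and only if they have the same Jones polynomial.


classes: {D1, D2, D3}
V(D1) = -q^-4 + q^-3 + q^-1  [10 crossings, <D> = A^-8 + 1 - A^4, w = -4]
V(D2) = -q^-4 + q^-3 + q^-1  (w -2, c 12, <D> = A^-2 + A^6 - A^10)
V(D3) = -q^-4 + q^-3 + q^-1  [12 crossings, <D> = A^-2 + A^6 - A^10, w = -2]
note: all 3 diagrams share one V(q), hence one class


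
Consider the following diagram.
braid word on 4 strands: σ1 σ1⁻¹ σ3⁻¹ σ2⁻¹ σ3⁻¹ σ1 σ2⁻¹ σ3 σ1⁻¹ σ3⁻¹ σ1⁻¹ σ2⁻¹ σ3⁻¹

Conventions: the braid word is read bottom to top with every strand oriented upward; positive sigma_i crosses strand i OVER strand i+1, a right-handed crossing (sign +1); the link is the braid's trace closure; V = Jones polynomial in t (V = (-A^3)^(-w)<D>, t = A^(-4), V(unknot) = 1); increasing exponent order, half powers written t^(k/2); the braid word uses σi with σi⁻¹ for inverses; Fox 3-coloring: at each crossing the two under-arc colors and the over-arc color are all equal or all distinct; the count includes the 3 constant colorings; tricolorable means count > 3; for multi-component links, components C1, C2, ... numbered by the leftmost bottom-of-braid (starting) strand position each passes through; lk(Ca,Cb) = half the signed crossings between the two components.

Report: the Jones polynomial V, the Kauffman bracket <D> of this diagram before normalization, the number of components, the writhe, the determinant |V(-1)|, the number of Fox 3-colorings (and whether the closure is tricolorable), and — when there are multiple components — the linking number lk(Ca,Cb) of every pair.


V(t) = -t^-9 + t^-8 - 2t^-7 + 3t^-6 - 2t^-5 + 2t^-4 - t^-3 + t^-2
bracket: -A^-13 + A^-9 - 2A^-5 + 2A^-1 - 3A^3 + 2A^7 - A^11 + A^15, w = -7
1 component, writhe -7, over 13 crossings
det 13, colorings 3 of 3^13 — not tricolorable
observation: |V(-1)| = 13: so not tricolorable, since 3 does not divide 13


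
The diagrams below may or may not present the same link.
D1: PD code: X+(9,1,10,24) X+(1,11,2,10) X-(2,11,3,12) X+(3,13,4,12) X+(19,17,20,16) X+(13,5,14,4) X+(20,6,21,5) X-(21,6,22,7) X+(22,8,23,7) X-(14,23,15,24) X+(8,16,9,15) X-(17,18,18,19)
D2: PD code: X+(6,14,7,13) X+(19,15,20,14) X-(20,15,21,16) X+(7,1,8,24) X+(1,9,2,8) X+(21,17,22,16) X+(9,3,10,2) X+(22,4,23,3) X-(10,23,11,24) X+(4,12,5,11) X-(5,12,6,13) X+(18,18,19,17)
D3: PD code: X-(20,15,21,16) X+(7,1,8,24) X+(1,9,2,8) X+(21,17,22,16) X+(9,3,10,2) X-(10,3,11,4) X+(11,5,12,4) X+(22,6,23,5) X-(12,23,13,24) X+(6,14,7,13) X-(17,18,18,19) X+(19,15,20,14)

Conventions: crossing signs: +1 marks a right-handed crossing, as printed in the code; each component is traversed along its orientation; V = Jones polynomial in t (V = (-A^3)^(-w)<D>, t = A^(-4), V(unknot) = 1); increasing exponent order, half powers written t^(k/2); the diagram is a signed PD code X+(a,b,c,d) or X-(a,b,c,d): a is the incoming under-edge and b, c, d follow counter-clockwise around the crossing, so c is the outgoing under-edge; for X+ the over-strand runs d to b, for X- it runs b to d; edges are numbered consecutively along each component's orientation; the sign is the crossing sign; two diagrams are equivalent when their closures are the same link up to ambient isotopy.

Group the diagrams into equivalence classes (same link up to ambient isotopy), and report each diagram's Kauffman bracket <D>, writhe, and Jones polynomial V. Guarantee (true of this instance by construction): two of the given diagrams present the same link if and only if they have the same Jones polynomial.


grouping into links: {D1, D2, D3}
V(D1) = t - t^2 + 2t^3 - t^4 + t^5 - t^6  (w +4, c 12, <D> = -A^-12 + A^-8 - A^-4 + 2 - A^4 + A^8)
V(D2) = t - t^2 + 2t^3 - t^4 + t^5 - t^6  [12 crossings, <D> = -A^-6 + A^-2 - A^2 + 2A^6 - A^10 + A^14, w = +6]
V(D3) = t - t^2 + 2t^3 - t^4 + t^5 - t^6  (w +4, c 12, <D> = -A^-12 + A^-8 - A^-4 + 2 - A^4 + A^8)
key observation: one V(t) for all 3 diagrams — one class (guaranteed)


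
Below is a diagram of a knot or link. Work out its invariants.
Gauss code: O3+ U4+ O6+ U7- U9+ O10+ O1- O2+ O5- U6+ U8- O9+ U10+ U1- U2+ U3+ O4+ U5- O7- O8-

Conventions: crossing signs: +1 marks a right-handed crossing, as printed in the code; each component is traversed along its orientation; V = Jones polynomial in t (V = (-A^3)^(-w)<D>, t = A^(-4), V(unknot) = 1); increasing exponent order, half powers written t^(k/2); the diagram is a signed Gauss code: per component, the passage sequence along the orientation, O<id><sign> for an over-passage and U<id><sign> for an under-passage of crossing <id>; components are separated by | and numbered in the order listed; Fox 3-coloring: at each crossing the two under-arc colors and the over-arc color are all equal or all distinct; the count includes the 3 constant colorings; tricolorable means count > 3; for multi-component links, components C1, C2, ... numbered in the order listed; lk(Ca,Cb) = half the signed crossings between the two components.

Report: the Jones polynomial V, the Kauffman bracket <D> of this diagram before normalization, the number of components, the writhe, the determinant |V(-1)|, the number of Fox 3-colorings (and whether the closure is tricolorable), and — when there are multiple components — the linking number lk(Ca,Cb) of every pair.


Jones polynomial: V(t) = t^-1 - 1 + 2t - 2t^2 + 2t^3 - 2t^4 + t^5
<D> = A^-14 - 2A^-10 + 2A^-6 - 2A^-2 + 2A^2 - A^6 + A^10; writhe +2
components 1, writhe +2 (10 crossings)
3-colorings: 3 of 3^10, det 11 — not tricolorable
note: V spans 6 powers of t: at least 6 crossings in any diagram


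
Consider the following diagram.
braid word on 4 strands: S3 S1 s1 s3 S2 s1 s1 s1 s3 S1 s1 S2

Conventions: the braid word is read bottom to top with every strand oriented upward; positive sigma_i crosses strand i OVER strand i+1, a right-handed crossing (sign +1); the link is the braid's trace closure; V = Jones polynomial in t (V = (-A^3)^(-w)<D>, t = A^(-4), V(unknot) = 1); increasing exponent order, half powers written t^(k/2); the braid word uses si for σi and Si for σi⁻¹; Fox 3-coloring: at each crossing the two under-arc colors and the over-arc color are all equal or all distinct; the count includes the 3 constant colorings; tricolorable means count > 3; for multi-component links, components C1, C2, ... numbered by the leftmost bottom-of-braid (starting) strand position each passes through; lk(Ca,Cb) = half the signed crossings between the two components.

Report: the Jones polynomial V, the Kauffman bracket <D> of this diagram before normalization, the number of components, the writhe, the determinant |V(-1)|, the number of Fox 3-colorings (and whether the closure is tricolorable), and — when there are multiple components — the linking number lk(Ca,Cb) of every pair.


Jones polynomial: V(t) = -t^(-3/2) - 2t^(1/2) + t^(3/2) - t^(5/2) + t^(7/2)
<D> = A^-8 - A^-4 + 1 - 2A^4 - A^12; writhe +2
components 2, writhe +2 (12 crossings)
linking number lk(C1,C2) = -1
3-colorings: 9 of 3^12, det 6 — tricolorable
note: the word shrinks to σ2⁻¹ σ1 σ1 σ1 σ3 σ2⁻¹ after cancelling


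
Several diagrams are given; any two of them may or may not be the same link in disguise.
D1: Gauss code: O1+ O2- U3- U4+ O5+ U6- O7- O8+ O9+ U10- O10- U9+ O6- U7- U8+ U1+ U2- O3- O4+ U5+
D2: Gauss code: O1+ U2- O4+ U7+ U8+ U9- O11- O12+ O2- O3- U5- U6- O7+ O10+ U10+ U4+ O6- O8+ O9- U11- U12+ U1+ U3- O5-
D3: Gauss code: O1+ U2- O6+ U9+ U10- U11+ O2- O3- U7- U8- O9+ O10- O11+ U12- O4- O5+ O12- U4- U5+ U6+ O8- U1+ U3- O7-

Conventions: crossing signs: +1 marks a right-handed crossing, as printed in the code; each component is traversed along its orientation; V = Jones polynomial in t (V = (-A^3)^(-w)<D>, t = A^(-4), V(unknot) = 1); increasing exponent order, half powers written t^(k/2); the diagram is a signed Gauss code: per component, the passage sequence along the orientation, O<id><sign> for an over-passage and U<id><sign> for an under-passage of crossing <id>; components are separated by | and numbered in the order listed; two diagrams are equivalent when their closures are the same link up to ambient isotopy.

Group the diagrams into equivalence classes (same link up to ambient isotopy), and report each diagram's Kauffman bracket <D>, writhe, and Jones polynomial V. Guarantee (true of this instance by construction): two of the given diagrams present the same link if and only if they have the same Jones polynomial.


equivalence classes: {D1} | {D2, D3}
D1 (bracket 1; 10 crossings at w = 0): V = 1
V(D2) = t^-4 - t^-3 + t^-2 - 2t^-1 + 2 - t + t^2  (w 0, c 12, <D> = A^-8 - A^-4 + 2 - 2A^4 + A^8 - A^12 + A^16)
D3 (bracket A^-14 - A^-10 + 2A^-6 - 2A^-2 + A^2 - A^6 + A^10; 12 crossings at w = -2): V = t^-4 - t^-3 + t^-2 - 2t^-1 + 2 - t + t^2
key observation: 2 values of V(t) split the 3 diagrams


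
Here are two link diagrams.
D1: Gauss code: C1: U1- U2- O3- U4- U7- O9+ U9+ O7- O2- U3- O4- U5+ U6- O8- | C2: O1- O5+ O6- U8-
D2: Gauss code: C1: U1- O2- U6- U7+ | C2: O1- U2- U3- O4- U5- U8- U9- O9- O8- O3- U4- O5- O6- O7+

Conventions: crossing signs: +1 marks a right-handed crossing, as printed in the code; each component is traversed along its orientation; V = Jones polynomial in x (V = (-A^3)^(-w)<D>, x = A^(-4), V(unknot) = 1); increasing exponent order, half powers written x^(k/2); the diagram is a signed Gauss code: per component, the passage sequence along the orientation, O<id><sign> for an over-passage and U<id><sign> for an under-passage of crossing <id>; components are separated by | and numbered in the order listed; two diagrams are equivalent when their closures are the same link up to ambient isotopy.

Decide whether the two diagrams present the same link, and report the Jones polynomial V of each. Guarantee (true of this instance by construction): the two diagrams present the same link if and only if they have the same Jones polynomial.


equivalent: yes
V(D1) = x^(-13/2) - x^(-11/2) + x^(-9/2) - 2x^(-7/2) - x^(-3/2)  (w -5, c 9, <D> = A^-9 + 2A^-1 - A^3 + A^7 - A^11)
V(D2) = x^(-13/2) - x^(-11/2) + x^(-9/2) - 2x^(-7/2) - x^(-3/2)  [9 crossings, <D> = A^-15 + 2A^-7 - A^-3 + A - A^5, w = -7]
key observation: Reidemeister moves carry D1 (9 crossings) to D2 (9)


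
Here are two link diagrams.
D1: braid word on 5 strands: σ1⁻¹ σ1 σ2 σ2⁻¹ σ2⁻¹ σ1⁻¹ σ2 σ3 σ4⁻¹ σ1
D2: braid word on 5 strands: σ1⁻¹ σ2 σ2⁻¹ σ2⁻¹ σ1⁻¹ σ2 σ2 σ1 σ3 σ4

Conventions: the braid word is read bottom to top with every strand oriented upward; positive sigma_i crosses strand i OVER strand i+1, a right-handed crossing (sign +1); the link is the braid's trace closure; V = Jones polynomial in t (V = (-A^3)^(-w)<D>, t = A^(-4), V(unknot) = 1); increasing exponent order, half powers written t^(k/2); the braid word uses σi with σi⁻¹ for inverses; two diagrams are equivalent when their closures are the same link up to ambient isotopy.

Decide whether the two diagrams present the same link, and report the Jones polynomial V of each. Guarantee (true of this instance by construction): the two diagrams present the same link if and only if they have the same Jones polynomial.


same link: yes
V(D1) = 1  [10 crossings, <D> = 1, w = 0]
V(D2) = 1  (w +2, c 10, <D> = A^6)
note: from 10 to 10 crossings by R-moves: one link, two diagrams


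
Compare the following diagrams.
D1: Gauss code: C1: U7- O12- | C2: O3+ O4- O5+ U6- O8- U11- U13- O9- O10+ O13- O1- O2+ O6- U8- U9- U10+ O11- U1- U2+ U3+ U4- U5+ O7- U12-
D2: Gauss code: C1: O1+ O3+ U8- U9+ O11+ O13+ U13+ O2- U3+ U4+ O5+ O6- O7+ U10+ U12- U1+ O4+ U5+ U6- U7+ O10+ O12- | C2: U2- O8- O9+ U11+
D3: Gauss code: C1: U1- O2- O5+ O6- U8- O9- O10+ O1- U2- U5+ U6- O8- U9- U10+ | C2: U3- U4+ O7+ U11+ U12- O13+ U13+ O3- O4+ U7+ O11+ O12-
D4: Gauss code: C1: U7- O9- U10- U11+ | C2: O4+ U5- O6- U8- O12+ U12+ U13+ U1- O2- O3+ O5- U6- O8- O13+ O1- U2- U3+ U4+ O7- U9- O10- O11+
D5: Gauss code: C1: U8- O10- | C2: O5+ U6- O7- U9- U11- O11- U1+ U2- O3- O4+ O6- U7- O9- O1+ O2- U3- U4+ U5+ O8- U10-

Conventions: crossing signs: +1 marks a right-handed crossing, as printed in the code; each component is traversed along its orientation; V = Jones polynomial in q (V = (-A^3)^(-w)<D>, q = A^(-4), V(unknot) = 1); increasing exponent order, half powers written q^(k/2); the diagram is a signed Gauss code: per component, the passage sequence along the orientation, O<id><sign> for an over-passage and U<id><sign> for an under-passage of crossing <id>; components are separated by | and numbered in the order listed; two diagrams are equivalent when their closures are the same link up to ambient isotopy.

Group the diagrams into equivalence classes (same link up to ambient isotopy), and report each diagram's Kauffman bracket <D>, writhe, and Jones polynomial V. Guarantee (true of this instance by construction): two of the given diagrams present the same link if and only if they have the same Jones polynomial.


classes: {D1, D4, D5} | {D2} | {D3}
V(D1) = q^(-13/2) - q^(-11/2) + q^(-9/2) - 2q^(-7/2) - q^(-3/2)  [13 crossings, <D> = A^-9 + 2A^-1 - A^3 + A^7 - A^11, w = -5]
V(D2) = -q^(1/2) - q^(3/2) - q^(5/2) + q^(9/2)  [13 crossings, <D> = -A^-3 + A^5 + A^9 + A^13, w = +5]
V(D3) = q^(-9/2) - q^(-5/2) - q^(-3/2) - q^(-1/2)  (w -1, c 13, <D> = A^-1 + A^3 + A^7 - A^15)
V(D4) = q^(-13/2) - q^(-11/2) + q^(-9/2) - 2q^(-7/2) - q^(-3/2)  [13 crossings, <D> = A^-3 + 2A^5 - A^9 + A^13 - A^17, w = -3]
D5 (bracket A^-9 + 2A^-1 - A^3 + A^7 - A^11; 11 crossings at w = -5): V = q^(-13/2) - q^(-11/2) + q^(-9/2) - 2q^(-7/2) - q^(-3/2)
note: V(q) takes 3 values over 5 diagrams, fixing the grouping


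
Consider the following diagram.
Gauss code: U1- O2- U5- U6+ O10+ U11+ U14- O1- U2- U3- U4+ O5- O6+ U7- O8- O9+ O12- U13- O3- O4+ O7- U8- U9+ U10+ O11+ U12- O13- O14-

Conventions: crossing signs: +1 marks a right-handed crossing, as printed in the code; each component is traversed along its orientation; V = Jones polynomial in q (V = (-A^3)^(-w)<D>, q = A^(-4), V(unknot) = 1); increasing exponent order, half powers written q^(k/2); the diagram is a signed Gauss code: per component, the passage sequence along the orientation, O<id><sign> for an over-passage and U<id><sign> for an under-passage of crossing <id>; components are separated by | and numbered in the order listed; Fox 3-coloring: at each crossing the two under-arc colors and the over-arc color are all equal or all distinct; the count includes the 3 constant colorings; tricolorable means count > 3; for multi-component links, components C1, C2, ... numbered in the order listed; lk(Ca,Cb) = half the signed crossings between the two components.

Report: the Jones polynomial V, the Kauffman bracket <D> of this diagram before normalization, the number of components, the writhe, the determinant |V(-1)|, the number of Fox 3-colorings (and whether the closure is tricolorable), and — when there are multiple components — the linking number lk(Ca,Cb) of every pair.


V = q^-7 - 2q^-6 + 2q^-5 - 3q^-4 + 3q^-3 - 2q^-2 + 2q^-1
<D> = 2A^-8 - 2A^-4 + 3 - 3A^4 + 2A^8 - 2A^12 + A^16 (w = -4)
1 component over 14 crossings, w = -4
9 Fox colorings among 3^14, |V(-1)| = 15: tricolorable
why: the span of V is 6, forcing >= 6 crossings in any diagram


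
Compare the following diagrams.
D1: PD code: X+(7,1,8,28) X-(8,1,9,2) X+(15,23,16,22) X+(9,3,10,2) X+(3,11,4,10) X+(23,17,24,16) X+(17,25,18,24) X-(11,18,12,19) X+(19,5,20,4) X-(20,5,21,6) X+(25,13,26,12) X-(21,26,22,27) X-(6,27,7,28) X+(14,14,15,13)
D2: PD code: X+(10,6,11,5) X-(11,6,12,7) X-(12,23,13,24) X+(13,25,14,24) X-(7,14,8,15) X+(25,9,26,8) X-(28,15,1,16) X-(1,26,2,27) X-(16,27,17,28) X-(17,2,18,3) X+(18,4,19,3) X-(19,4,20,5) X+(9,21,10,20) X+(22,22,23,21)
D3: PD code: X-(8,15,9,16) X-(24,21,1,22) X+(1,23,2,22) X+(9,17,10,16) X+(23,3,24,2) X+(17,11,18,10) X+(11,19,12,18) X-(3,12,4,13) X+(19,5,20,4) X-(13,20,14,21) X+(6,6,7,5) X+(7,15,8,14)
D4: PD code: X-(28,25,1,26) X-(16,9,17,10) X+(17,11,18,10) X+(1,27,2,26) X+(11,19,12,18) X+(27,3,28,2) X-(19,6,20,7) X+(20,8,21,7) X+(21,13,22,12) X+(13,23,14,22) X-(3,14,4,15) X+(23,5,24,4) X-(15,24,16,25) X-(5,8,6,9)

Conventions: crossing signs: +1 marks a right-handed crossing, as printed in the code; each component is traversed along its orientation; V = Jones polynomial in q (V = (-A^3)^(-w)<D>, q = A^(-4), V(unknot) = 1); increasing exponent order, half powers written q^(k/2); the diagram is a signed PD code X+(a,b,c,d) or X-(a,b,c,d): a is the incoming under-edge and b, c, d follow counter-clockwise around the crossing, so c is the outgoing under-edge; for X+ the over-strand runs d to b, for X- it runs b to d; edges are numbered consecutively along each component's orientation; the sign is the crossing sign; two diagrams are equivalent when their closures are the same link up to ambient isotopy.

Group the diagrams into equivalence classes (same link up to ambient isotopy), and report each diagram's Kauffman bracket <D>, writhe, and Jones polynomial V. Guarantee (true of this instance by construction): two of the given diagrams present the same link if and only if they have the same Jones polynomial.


grouping into links: {D1, D3, D4} | {D2}
V(D1) = q^-1 - 1 + 2q - 2q^2 + 2q^3 - 2q^4 + q^5  (w +4, c 14, <D> = A^-8 - 2A^-4 + 2 - 2A^4 + 2A^8 - A^12 + A^16)
V(D2) = q^-5 - 2q^-4 + 2q^-3 - 2q^-2 + 2q^-1 - 1 + q  [14 crossings, <D> = A^-10 - A^-6 + 2A^-2 - 2A^2 + 2A^6 - 2A^10 + A^14, w = -2]
V(D3) = q^-1 - 1 + 2q - 2q^2 + 2q^3 - 2q^4 + q^5  [12 crossings, <D> = A^-8 - 2A^-4 + 2 - 2A^4 + 2A^8 - A^12 + A^16, w = +4]
D4 (bracket A^-14 - 2A^-10 + 2A^-6 - 2A^-2 + 2A^2 - A^6 + A^10; 14 crossings at w = +2): V = q^-1 - 1 + 2q - 2q^2 + 2q^3 - 2q^4 + q^5
key observation: 2 classes among 4 diagrams; unequal V(q) rules out equality
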